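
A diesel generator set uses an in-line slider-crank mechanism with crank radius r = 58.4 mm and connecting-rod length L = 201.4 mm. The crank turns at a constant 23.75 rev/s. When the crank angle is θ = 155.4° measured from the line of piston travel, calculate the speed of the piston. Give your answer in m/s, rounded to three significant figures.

2.66

ω = 2π·23.8 = 149.2 rad/s
For an in-line slider-crank, x = r cosθ + √(L² − r² sin²θ), so v = −rω sinθ·[1 + r cosθ/√(L² − r² sin²θ)].
With r = 0.0584 m, L = 0.2014 m, θ = 155.4°: √(L² − r² sin²θ) = 0.19993 m.
v = −0.0584·149.2·0.41628·[1 + 0.0584·-0.90924/0.19993] = -2.6643 m/s.
|v| = 2.6643 m/s.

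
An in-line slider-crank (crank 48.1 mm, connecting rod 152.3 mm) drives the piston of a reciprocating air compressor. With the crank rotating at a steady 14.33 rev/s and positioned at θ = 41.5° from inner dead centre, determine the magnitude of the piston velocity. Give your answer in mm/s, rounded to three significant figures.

ω = 2π·14.3 = 90.04 rad/s
For an in-line slider-crank, x = r cosθ + √(L² − r² sin²θ), so v = −rω sinθ·[1 + r cosθ/√(L² − r² sin²θ)].
With r = 0.0481 m, L = 0.1523 m, θ = 41.5°: √(L² − r² sin²θ) = 0.14893 m.
v = −0.0481·90.04·0.66262·[1 + 0.0481·0.74896/0.14893] = -3.5639 m/s.
|v| = 3.5639 m/s = 3563.9 mm/s.

3560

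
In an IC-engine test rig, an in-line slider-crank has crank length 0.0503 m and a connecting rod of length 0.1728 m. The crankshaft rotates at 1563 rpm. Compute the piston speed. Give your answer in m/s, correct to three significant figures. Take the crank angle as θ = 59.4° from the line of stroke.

8.17

ω = 2π·1563/60 = 163.7 rad/s
For an in-line slider-crank, x = r cosθ + √(L² − r² sin²θ), so v = −rω sinθ·[1 + r cosθ/√(L² − r² sin²θ)].
With r = 0.0503 m, L = 0.1728 m, θ = 59.4°: √(L² − r² sin²θ) = 0.16729 m.
v = −0.0503·163.7·0.86074·[1 + 0.0503·0.50904/0.16729] = -8.1711 m/s.
|v| = 8.1711 m/s.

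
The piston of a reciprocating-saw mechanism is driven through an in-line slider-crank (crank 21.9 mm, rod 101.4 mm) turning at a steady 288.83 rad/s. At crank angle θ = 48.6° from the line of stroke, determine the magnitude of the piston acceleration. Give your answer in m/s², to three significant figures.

1160

ω = 288.8 rad/s
x(θ) = r cosθ + √(L² − r² sin²θ); with ω constant, a = ω²·d²x/dθ².
d²x/dθ² = −r cosθ − r²(cos2θ)/√u − r⁴ sin²2θ/(4u^{3/2}),  u = L² − r² sin²θ = 0.0100121 m².
Substituting r = 0.0219 m, L = 0.1014 m, θ = 48.6°: d²x/dθ² = -0.013938 m.
a = ω²·d²x/dθ² = (288.8)²·(-0.013938) = -1162.8 m/s²;  |a| = 1162.8 m/s².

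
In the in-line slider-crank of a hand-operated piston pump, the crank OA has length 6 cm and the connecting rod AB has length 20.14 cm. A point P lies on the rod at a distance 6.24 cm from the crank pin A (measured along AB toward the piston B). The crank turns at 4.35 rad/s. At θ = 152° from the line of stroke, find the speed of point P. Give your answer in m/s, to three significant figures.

0.195

ω = 4.35 rad/s.  Crank-pin speed |V_A| = rω = 0.261 m/s, perpendicular to OA.
Rod angle: sinφ = −(r/L) sinθ ⇒ φ = -8.040°; ω_rod = −rω cosθ/√(L²−r²sin²θ) = +1.1556 rad/s.
V_P = V_A + ω_rod × AP, with AP = 0.0624 m along the rod.
Components: V_Px = −rω sinθ − a·ω_rod·sinφ = -0.11245 m/s;  V_Py = rω cosθ + a·ω_rod·cosφ = -0.15905 m/s.
|V_P| = √(V_Px² + V_Py²) = 0.19478 m/s.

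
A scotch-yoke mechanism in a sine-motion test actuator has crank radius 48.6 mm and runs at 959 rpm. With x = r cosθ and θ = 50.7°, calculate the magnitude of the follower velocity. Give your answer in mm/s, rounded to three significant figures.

3780

ω = 100.4 rad/s (from 959 rpm).
x = r cosθ ⇒ ẋ = −rω sinθ.
|v| = rω|sinθ| = 0.0486·100.4·|sin 50.7°| = 3.7769 m/s = 3776.9 mm/s.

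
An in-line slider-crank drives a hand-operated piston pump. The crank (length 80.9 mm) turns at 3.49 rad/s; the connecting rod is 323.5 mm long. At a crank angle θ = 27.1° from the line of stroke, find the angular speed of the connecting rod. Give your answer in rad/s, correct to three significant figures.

ω = 3.49 rad/s
The rod makes angle φ with the slider axis where L sinφ = r sinθ; differentiating, L cosφ·φ̇ = r ω cosθ.
L cosφ = √(L² − r² sin²θ) = 0.32139 m.
|ω_rod| = r ω |cosθ| / √(L² − r² sin²θ) = 0.0809·3.49·0.89021/0.32139 = 0.78204 rad/s.

0.782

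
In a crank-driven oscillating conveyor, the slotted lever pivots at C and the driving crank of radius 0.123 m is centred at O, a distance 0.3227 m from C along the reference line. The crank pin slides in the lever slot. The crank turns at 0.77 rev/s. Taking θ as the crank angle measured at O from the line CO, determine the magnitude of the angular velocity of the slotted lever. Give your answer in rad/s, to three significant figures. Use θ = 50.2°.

ω = 4.838 rad/s (from 0.77 rev/s).
Crank pin A relative to C: A = (d + r cosθ, r sinθ); lever angle φ = atan2(r sinθ, d + r cosθ).
Differentiating tanφ: φ̇ = rω(d cosθ + r)/(d² + r² + 2dr cosθ).
d² + r² + 2dr cosθ = |CA|² = 0.170079 m²;  d cosθ + r = +0.32956 m.
|ω_lever| = |0.123·4.838·+0.32956| / 0.170079 = 1.1531 rad/s.

1.15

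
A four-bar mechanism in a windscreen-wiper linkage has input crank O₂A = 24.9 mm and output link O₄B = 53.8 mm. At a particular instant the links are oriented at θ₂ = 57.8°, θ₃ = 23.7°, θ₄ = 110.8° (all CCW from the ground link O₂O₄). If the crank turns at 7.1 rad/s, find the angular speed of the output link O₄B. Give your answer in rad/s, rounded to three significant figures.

ω₂ = 7.1 rad/s
Differentiating the loop-closure r₂e^{iθ₂}+r₃e^{iθ₃}=r₁+r₄e^{iθ₄} gives r₂ω₂e^{iθ₂}+r₃ω₃e^{iθ₃}=r₄ω₄e^{iθ₄}.
Eliminating the other unknown: ω₄ = r₂ω₂ sin(θ₂−θ₃) / [r₄ sin(θ₄−θ₃)].
Numerator sine = +0.56064; denominator sine = +0.99872.
Result = 0.0249·7.1·(+0.56064) / (0.0538·(+0.99872)) = +1.8447 rad/s; magnitude 1.8447 rad/s.

1.84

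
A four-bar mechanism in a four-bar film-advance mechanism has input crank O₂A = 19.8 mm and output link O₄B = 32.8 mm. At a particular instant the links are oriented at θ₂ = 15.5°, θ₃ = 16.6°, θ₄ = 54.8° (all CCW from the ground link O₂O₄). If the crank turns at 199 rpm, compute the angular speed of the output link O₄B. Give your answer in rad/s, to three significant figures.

0.391

ω₂ = 20.84 rad/s (from 199 rpm).
Differentiating the loop-closure r₂e^{iθ₂}+r₃e^{iθ₃}=r₁+r₄e^{iθ₄} gives r₂ω₂e^{iθ₂}+r₃ω₃e^{iθ₃}=r₄ω₄e^{iθ₄}.
Eliminating the other unknown: ω₄ = r₂ω₂ sin(θ₂−θ₃) / [r₄ sin(θ₄−θ₃)].
Numerator sine = -0.01920; denominator sine = +0.61841.
Result = 0.0198·20.84·(-0.01920) / (0.0328·(+0.61841)) = -0.39052 rad/s; magnitude 0.39052 rad/s.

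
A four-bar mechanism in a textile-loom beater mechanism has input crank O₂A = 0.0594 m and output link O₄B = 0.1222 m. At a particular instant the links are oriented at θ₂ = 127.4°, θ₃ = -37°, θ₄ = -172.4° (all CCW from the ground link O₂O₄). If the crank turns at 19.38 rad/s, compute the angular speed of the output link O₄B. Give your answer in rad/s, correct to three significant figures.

ω₂ = 19.38 rad/s
Differentiating the loop-closure r₂e^{iθ₂}+r₃e^{iθ₃}=r₁+r₄e^{iθ₄} gives r₂ω₂e^{iθ₂}+r₃ω₃e^{iθ₃}=r₄ω₄e^{iθ₄}.
Eliminating the other unknown: ω₄ = r₂ω₂ sin(θ₂−θ₃) / [r₄ sin(θ₄−θ₃)].
Numerator sine = +0.26892; denominator sine = -0.70215.
Result = 0.0594·19.38·(+0.26892) / (0.1222·(-0.70215)) = -3.6079 rad/s; magnitude 3.6079 rad/s.

3.61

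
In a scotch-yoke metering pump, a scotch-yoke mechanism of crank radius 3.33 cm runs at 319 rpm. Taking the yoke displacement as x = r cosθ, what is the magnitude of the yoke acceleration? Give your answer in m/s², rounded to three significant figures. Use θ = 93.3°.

2.14

ω = 33.41 rad/s (from 319 rpm).
x = r cosθ ⇒ ẍ = −rω² cosθ (ω constant).
|a| = rω²|cosθ| = 0.0333·(33.41)²·|cos 93.3°| = 2.1391 m/s².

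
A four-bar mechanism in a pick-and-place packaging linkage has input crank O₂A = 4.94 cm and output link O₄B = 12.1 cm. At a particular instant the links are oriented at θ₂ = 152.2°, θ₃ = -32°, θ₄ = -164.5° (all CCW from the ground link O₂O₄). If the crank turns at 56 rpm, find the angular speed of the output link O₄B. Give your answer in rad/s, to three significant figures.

0.238

ω₂ = 5.864 rad/s (from 56 rpm).
Differentiating the loop-closure r₂e^{iθ₂}+r₃e^{iθ₃}=r₁+r₄e^{iθ₄} gives r₂ω₂e^{iθ₂}+r₃ω₃e^{iθ₃}=r₄ω₄e^{iθ₄}.
Eliminating the other unknown: ω₄ = r₂ω₂ sin(θ₂−θ₃) / [r₄ sin(θ₄−θ₃)].
Numerator sine = -0.07324; denominator sine = -0.73728.
Result = 0.0494·5.864·(-0.07324) / (0.121·(-0.73728)) = +0.23783 rad/s; magnitude 0.23783 rad/s.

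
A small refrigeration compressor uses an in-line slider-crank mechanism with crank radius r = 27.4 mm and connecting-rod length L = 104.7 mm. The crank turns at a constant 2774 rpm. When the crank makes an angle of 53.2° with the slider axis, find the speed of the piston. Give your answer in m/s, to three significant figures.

7.40

ω = 2π·2774/60 = 290.5 rad/s
For an in-line slider-crank, x = r cosθ + √(L² − r² sin²θ), so v = −rω sinθ·[1 + r cosθ/√(L² − r² sin²θ)].
With r = 0.0274 m, L = 0.1047 m, θ = 53.2°: √(L² − r² sin²θ) = 0.10238 m.
v = −0.0274·290.5·0.80073·[1 + 0.0274·0.59902/0.10238] = -7.3952 m/s.
|v| = 7.3952 m/s.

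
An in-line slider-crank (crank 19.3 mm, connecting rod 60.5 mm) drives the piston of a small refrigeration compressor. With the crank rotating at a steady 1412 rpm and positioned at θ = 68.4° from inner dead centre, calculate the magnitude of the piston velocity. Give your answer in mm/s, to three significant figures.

2980

ω = 2π·1412/60 = 147.9 rad/s
For an in-line slider-crank, x = r cosθ + √(L² − r² sin²θ), so v = −rω sinθ·[1 + r cosθ/√(L² − r² sin²θ)].
With r = 0.0193 m, L = 0.0605 m, θ = 68.4°: √(L² − r² sin²θ) = 0.057777 m.
v = −0.0193·147.9·0.92978·[1 + 0.0193·0.36812/0.057777] = -2.9797 m/s.
|v| = 2.9797 m/s = 2979.7 mm/s.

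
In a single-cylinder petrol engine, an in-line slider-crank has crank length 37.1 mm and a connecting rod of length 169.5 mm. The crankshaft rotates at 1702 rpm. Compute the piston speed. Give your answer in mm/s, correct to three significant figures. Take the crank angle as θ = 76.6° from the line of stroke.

ω = 2π·1702/60 = 178.2 rad/s
For an in-line slider-crank, x = r cosθ + √(L² − r² sin²θ), so v = −rω sinθ·[1 + r cosθ/√(L² − r² sin²θ)].
With r = 0.0371 m, L = 0.1695 m, θ = 76.6°: √(L² − r² sin²θ) = 0.16561 m.
v = −0.0371·178.2·0.97278·[1 + 0.0371·0.23175/0.16561] = -6.7664 m/s.
|v| = 6.7664 m/s = 6766.4 mm/s.

6770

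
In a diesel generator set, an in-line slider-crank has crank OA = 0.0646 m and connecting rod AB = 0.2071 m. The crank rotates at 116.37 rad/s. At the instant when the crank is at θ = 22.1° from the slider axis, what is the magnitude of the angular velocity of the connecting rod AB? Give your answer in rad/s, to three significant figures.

33.9

ω = 116.4 rad/s
The rod makes angle φ with the slider axis where L sinφ = r sinθ; differentiating, L cosφ·φ̇ = r ω cosθ.
L cosφ = √(L² − r² sin²θ) = 0.20567 m.
|ω_rod| = r ω |cosθ| / √(L² − r² sin²θ) = 0.0646·116.4·0.92653/0.20567 = 33.866 rad/s.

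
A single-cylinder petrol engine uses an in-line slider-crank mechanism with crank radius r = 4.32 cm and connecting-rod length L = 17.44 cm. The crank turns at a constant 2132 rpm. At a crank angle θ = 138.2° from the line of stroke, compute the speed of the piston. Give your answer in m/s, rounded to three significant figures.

5.23

ω = 2π·2132/60 = 223.3 rad/s
For an in-line slider-crank, x = r cosθ + √(L² − r² sin²θ), so v = −rω sinθ·[1 + r cosθ/√(L² − r² sin²θ)].
With r = 0.0432 m, L = 0.1744 m, θ = 138.2°: √(L² − r² sin²θ) = 0.17201 m.
v = −0.0432·223.3·0.66653·[1 + 0.0432·-0.74548/0.17201] = -5.225 m/s.
|v| = 5.225 m/s.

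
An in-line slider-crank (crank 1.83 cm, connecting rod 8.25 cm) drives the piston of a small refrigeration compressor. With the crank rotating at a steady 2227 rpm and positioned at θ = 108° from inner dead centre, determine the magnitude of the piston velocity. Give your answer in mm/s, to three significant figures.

3770

ω = 2π·2227/60 = 233.2 rad/s
For an in-line slider-crank, x = r cosθ + √(L² − r² sin²θ), so v = −rω sinθ·[1 + r cosθ/√(L² − r² sin²θ)].
With r = 0.0183 m, L = 0.0825 m, θ = 108°: √(L² − r² sin²θ) = 0.080643 m.
v = −0.0183·233.2·0.95106·[1 + 0.0183·-0.30902/0.080643] = -3.7743 m/s.
|v| = 3.7743 m/s = 3774.3 mm/s.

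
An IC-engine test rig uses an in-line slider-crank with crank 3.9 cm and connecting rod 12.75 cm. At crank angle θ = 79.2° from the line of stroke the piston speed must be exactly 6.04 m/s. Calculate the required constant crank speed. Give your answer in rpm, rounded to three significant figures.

For an in-line slider-crank, |v_piston| = rω|sinθ|·[1 + r cosθ/√(L² − r² sin²θ)].
With r = 0.039 m, L = 0.1275 m, θ = 79.2°: the bracketed kinematic factor |dx/dθ| = 0.040611 m.
ω = v/|dx/dθ| = 6.04/0.040611 = 148.73 rad/s.
N = 60ω/(2π) = 1420.2 rpm.

1420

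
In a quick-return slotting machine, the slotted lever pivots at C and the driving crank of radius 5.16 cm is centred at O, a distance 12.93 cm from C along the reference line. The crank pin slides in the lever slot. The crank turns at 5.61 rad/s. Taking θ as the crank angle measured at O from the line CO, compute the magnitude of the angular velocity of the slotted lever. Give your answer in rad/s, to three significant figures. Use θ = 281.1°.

ω = 5.61 rad/s
Crank pin A relative to C: A = (d + r cosθ, r sinθ); lever angle φ = atan2(r sinθ, d + r cosθ).
Differentiating tanφ: φ̇ = rω(d cosθ + r)/(d² + r² + 2dr cosθ).
d² + r² + 2dr cosθ = |CA|² = 0.02195 m²;  d cosθ + r = +0.076493 m.
|ω_lever| = |0.0516·5.61·+0.076493| / 0.02195 = 1.0088 rad/s.

1.01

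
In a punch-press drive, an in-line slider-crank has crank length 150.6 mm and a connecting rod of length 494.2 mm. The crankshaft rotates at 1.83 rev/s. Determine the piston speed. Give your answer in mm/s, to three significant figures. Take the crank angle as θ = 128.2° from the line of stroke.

ω = 2π·1.83 = 11.5 rad/s
For an in-line slider-crank, x = r cosθ + √(L² − r² sin²θ), so v = −rω sinθ·[1 + r cosθ/√(L² − r² sin²θ)].
With r = 0.1506 m, L = 0.4942 m, θ = 128.2°: √(L² − r² sin²θ) = 0.47982 m.
v = −0.1506·11.5·0.78586·[1 + 0.1506·-0.61841/0.47982] = -1.0967 m/s.
|v| = 1.0967 m/s = 1096.7 mm/s.

1100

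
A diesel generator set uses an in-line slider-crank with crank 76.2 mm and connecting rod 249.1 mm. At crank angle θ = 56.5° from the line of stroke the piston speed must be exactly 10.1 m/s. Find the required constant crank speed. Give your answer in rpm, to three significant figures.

For an in-line slider-crank, |v_piston| = rω|sinθ|·[1 + r cosθ/√(L² − r² sin²θ)].
With r = 0.0762 m, L = 0.2491 m, θ = 56.5°: the bracketed kinematic factor |dx/dθ| = 0.074637 m.
ω = v/|dx/dθ| = 10.1/0.074637 = 135.32 rad/s.
N = 60ω/(2π) = 1292.2 rpm.

1290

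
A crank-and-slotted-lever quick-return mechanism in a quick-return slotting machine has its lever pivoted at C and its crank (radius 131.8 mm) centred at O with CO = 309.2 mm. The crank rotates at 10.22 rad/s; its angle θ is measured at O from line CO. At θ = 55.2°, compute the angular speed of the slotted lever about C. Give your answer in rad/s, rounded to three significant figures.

ω = 10.22 rad/s
Crank pin A relative to C: A = (d + r cosθ, r sinθ); lever angle φ = atan2(r sinθ, d + r cosθ).
Differentiating tanφ: φ̇ = rω(d cosθ + r)/(d² + r² + 2dr cosθ).
d² + r² + 2dr cosθ = |CA|² = 0.159492 m²;  d cosθ + r = +0.30826 m.
|ω_lever| = |0.1318·10.22·+0.30826| / 0.159492 = 2.6035 rad/s.

2.60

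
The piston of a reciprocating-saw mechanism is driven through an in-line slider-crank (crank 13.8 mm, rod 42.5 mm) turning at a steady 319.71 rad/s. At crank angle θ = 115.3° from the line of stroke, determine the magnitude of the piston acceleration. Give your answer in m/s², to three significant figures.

ω = 319.7 rad/s
x(θ) = r cosθ + √(L² − r² sin²θ); with ω constant, a = ω²·d²x/dθ².
d²x/dθ² = −r cosθ − r²(cos2θ)/√u − r⁴ sin²2θ/(4u^{3/2}),  u = L² − r² sin²θ = 0.00165059 m².
Substituting r = 0.0138 m, L = 0.0425 m, θ = 115.3°: d²x/dθ² = +0.0087921 m.
a = ω²·d²x/dθ² = (319.7)²·(+0.0087921) = +898.68 m/s²;  |a| = 898.68 m/s².

899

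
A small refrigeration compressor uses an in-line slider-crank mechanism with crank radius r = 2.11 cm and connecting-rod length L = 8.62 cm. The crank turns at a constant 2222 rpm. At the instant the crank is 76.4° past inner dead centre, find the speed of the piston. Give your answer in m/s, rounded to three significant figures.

5.05

ω = 2π·2222/60 = 232.7 rad/s
For an in-line slider-crank, x = r cosθ + √(L² − r² sin²θ), so v = −rω sinθ·[1 + r cosθ/√(L² − r² sin²θ)].
With r = 0.0211 m, L = 0.0862 m, θ = 76.4°: √(L² − r² sin²θ) = 0.083725 m.
v = −0.0211·232.7·0.97196·[1 + 0.0211·0.23514/0.083725] = -5.0548 m/s.
|v| = 5.0548 m/s.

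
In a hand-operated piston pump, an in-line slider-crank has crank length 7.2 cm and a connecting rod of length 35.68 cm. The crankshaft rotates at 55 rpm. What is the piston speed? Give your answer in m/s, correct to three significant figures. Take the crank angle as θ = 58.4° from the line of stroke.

0.391

ω = 2π·55/60 = 5.76 rad/s
For an in-line slider-crank, x = r cosθ + √(L² − r² sin²θ), so v = −rω sinθ·[1 + r cosθ/√(L² − r² sin²θ)].
With r = 0.072 m, L = 0.3568 m, θ = 58.4°: √(L² − r² sin²θ) = 0.35149 m.
v = −0.072·5.76·0.85173·[1 + 0.072·0.52399/0.35149] = -0.39111 m/s.
|v| = 0.39111 m/s.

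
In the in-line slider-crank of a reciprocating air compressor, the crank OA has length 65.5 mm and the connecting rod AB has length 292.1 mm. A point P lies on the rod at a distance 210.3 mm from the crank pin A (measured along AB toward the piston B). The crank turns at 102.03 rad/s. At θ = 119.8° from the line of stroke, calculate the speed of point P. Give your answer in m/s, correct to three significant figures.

5.41

ω = 102 rad/s.  Crank-pin speed |V_A| = rω = 6.683 m/s, perpendicular to OA.
Rod angle: sinφ = −(r/L) sinθ ⇒ φ = -11.221°; ω_rod = −rω cosθ/√(L²−r²sin²θ) = +11.592 rad/s.
V_P = V_A + ω_rod × AP, with AP = 0.2103 m along the rod.
Components: V_Px = −rω sinθ − a·ω_rod·sinφ = -5.3249 m/s;  V_Py = rω cosθ + a·ω_rod·cosφ = -0.93009 m/s.
|V_P| = √(V_Px² + V_Py²) = 5.4055 m/s.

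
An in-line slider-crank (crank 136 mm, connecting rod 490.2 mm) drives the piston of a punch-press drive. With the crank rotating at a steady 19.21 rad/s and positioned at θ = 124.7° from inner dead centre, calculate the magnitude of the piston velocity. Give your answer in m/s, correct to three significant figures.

1.80

ω = 19.21 rad/s
For an in-line slider-crank, x = r cosθ + √(L² − r² sin²θ), so v = −rω sinθ·[1 + r cosθ/√(L² − r² sin²θ)].
With r = 0.136 m, L = 0.4902 m, θ = 124.7°: √(L² − r² sin²θ) = 0.47728 m.
v = −0.136·19.21·0.82214·[1 + 0.136·-0.56928/0.47728] = -1.7995 m/s.
|v| = 1.7995 m/s.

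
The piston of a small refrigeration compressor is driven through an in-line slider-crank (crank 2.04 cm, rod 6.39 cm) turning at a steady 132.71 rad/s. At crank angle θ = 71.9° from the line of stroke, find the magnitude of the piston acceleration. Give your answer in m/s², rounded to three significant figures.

ω = 132.7 rad/s
x(θ) = r cosθ + √(L² − r² sin²θ); with ω constant, a = ω²·d²x/dθ².
d²x/dθ² = −r cosθ − r²(cos2θ)/√u − r⁴ sin²2θ/(4u^{3/2}),  u = L² − r² sin²θ = 0.00370722 m².
Substituting r = 0.0204 m, L = 0.0639 m, θ = 71.9°: d²x/dθ² = -0.00088916 m.
a = ω²·d²x/dθ² = (132.7)²·(-0.00088916) = -15.66 m/s²;  |a| = 15.66 m/s².

15.7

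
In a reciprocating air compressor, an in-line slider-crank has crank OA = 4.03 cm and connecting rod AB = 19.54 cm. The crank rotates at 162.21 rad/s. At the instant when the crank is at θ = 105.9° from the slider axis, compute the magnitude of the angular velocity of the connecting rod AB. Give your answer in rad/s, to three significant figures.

ω = 162.2 rad/s
The rod makes angle φ with the slider axis where L sinφ = r sinθ; differentiating, L cosφ·φ̇ = r ω cosθ.
L cosφ = √(L² − r² sin²θ) = 0.19152 m.
|ω_rod| = r ω |cosθ| / √(L² − r² sin²θ) = 0.0403·162.2·0.27396/0.19152 = 9.351 rad/s.

9.35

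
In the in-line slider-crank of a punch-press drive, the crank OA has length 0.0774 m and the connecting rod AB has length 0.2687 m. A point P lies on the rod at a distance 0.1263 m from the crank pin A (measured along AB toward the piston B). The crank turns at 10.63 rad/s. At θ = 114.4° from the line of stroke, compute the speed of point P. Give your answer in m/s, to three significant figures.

0.728

ω = 10.63 rad/s.  Crank-pin speed |V_A| = rω = 0.82276 m/s, perpendicular to OA.
Rod angle: sinφ = −(r/L) sinθ ⇒ φ = -15.208°; ω_rod = −rω cosθ/√(L²−r²sin²θ) = +1.3108 rad/s.
V_P = V_A + ω_rod × AP, with AP = 0.1263 m along the rod.
Components: V_Px = −rω sinθ − a·ω_rod·sinφ = -0.70585 m/s;  V_Py = rω cosθ + a·ω_rod·cosφ = -0.18013 m/s.
|V_P| = √(V_Px² + V_Py²) = 0.72847 m/s.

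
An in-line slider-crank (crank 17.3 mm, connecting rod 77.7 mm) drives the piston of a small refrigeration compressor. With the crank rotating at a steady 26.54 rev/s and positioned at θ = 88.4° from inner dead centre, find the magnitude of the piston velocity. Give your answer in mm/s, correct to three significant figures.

2900

ω = 2π·26.5 = 166.8 rad/s
For an in-line slider-crank, x = r cosθ + √(L² − r² sin²θ), so v = −rω sinθ·[1 + r cosθ/√(L² − r² sin²θ)].
With r = 0.0173 m, L = 0.0777 m, θ = 88.4°: √(L² − r² sin²θ) = 0.075751 m.
v = −0.0173·166.8·0.99961·[1 + 0.0173·0.02792/0.075751] = -2.9021 m/s.
|v| = 2.9021 m/s = 2902.1 mm/s.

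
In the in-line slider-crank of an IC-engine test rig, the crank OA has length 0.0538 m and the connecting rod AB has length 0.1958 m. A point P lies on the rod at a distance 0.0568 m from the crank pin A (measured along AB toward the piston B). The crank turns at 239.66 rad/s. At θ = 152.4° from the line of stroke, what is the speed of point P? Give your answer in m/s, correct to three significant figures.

9.83

ω = 239.7 rad/s.  Crank-pin speed |V_A| = rω = 12.894 m/s, perpendicular to OA.
Rod angle: sinφ = −(r/L) sinθ ⇒ φ = -7.314°; ω_rod = −rω cosθ/√(L²−r²sin²θ) = +58.836 rad/s.
V_P = V_A + ω_rod × AP, with AP = 0.0568 m along the rod.
Components: V_Px = −rω sinθ − a·ω_rod·sinφ = -5.5482 m/s;  V_Py = rω cosθ + a·ω_rod·cosφ = -8.1117 m/s.
|V_P| = √(V_Px² + V_Py²) = 9.8276 m/s.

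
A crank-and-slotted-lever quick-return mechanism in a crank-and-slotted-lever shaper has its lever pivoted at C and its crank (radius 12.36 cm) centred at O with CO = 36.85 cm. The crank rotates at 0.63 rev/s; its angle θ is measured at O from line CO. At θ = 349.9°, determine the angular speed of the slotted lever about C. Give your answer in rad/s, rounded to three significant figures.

0.988

ω = 3.958 rad/s (from 0.63 rev/s).
Crank pin A relative to C: A = (d + r cosθ, r sinθ); lever angle φ = atan2(r sinθ, d + r cosθ).
Differentiating tanφ: φ̇ = rω(d cosθ + r)/(d² + r² + 2dr cosθ).
d² + r² + 2dr cosθ = |CA|² = 0.240751 m²;  d cosθ + r = +0.48639 m.
|ω_lever| = |0.1236·3.958·+0.48639| / 0.240751 = 0.98845 rad/s.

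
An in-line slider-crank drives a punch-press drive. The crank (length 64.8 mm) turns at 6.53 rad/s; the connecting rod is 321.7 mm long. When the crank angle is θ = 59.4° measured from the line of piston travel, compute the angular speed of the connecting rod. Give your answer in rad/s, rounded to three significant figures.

ω = 6.53 rad/s
The rod makes angle φ with the slider axis where L sinφ = r sinθ; differentiating, L cosφ·φ̇ = r ω cosθ.
L cosφ = √(L² − r² sin²θ) = 0.31683 m.
|ω_rod| = r ω |cosθ| / √(L² − r² sin²θ) = 0.0648·6.53·0.50904/0.31683 = 0.67986 rad/s.

0.680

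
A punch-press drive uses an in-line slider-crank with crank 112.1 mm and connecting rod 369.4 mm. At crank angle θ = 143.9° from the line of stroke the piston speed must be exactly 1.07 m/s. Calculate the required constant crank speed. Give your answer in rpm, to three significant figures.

206

For an in-line slider-crank, |v_piston| = rω|sinθ|·[1 + r cosθ/√(L² − r² sin²θ)].
With r = 0.1121 m, L = 0.3694 m, θ = 143.9°: the bracketed kinematic factor |dx/dθ| = 0.049589 m.
ω = v/|dx/dθ| = 1.07/0.049589 = 21.578 rad/s.
N = 60ω/(2π) = 206.05 rpm.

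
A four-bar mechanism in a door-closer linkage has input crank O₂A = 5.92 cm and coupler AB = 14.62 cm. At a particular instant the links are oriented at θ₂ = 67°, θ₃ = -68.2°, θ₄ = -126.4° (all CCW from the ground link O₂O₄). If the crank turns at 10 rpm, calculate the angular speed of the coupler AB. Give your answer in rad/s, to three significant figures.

0.116

ω₂ = 1.047 rad/s (from 10 rpm).
Differentiating the loop-closure r₂e^{iθ₂}+r₃e^{iθ₃}=r₁+r₄e^{iθ₄} gives r₂ω₂e^{iθ₂}+r₃ω₃e^{iθ₃}=r₄ω₄e^{iθ₄}.
Eliminating the other unknown: ω₃ = r₂ω₂ sin(θ₄−θ₂) / [r₃ sin(θ₃−θ₄)].
Numerator sine = +0.23175; denominator sine = +0.84989.
Result = 0.0592·1.047·(+0.23175) / (0.1462·(+0.84989)) = +0.11563 rad/s; magnitude 0.11563 rad/s.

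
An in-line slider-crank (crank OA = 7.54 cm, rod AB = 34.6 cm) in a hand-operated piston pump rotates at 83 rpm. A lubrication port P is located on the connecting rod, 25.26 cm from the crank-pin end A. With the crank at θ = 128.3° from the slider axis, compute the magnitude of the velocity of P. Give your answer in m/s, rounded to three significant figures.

0.476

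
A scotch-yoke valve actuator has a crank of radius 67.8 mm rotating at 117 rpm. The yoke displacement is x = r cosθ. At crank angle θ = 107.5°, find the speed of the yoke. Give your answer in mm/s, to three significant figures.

792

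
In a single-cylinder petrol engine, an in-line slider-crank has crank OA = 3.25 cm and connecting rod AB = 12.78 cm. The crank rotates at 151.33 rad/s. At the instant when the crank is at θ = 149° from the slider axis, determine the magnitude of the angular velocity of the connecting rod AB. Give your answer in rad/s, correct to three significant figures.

33.3

ω = 151.3 rad/s
The rod makes angle φ with the slider axis where L sinφ = r sinθ; differentiating, L cosφ·φ̇ = r ω cosθ.
L cosφ = √(L² − r² sin²θ) = 0.1267 m.
|ω_rod| = r ω |cosθ| / √(L² − r² sin²θ) = 0.0325·151.3·0.85717/0.1267 = 33.274 rad/s.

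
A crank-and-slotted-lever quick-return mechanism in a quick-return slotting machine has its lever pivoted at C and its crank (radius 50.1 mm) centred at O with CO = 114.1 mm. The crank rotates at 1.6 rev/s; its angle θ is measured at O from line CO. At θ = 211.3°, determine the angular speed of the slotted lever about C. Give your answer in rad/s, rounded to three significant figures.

ω = 10.05 rad/s (from 1.6 rev/s).
Crank pin A relative to C: A = (d + r cosθ, r sinθ); lever angle φ = atan2(r sinθ, d + r cosθ).
Differentiating tanφ: φ̇ = rω(d cosθ + r)/(d² + r² + 2dr cosθ).
d² + r² + 2dr cosθ = |CA|² = 0.00575995 m²;  d cosθ + r = -0.047394 m.
|ω_lever| = |0.0501·10.05·-0.047394| / 0.00575995 = 4.1442 rad/s.

4.14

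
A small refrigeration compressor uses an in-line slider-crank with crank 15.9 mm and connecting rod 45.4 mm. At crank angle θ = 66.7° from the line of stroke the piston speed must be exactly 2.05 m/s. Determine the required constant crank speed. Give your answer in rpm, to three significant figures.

1170

For an in-line slider-crank, |v_piston| = rω|sinθ|·[1 + r cosθ/√(L² − r² sin²θ)].
With r = 0.0159 m, L = 0.0454 m, θ = 66.7°: the bracketed kinematic factor |dx/dθ| = 0.01674 m.
ω = v/|dx/dθ| = 2.05/0.01674 = 122.46 rad/s.
N = 60ω/(2π) = 1169.4 rpm.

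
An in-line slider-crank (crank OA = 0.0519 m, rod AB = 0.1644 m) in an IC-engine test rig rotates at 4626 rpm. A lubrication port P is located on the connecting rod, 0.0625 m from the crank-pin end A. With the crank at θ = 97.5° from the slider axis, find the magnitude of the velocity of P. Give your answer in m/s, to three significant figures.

24.6

ω = 484.4 rad/s.  Crank-pin speed |V_A| = rω = 25.142 m/s, perpendicular to OA.
Rod angle: sinφ = −(r/L) sinθ ⇒ φ = -18.240°; ω_rod = −rω cosθ/√(L²−r²sin²θ) = +21.018 rad/s.
V_P = V_A + ω_rod × AP, with AP = 0.0625 m along the rod.
Components: V_Px = −rω sinθ − a·ω_rod·sinφ = -24.516 m/s;  V_Py = rω cosθ + a·ω_rod·cosφ = -2.0341 m/s.
|V_P| = √(V_Px² + V_Py²) = 24.6 m/s.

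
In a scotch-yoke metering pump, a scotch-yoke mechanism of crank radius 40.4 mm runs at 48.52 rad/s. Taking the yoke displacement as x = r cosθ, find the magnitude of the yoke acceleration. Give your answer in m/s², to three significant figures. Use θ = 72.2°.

29.1

ω = 48.52 rad/s
x = r cosθ ⇒ ẍ = −rω² cosθ (ω constant).
|a| = rω²|cosθ| = 0.0404·(48.52)²·|cos 72.2°| = 29.074 m/s².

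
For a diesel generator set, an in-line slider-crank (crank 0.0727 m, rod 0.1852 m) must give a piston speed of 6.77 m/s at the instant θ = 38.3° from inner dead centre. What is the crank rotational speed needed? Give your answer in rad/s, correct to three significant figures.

114

For an in-line slider-crank, |v_piston| = rω|sinθ|·[1 + r cosθ/√(L² − r² sin²θ)].
With r = 0.0727 m, L = 0.1852 m, θ = 38.3°: the bracketed kinematic factor |dx/dθ| = 0.059369 m.
ω = v/|dx/dθ| = 6.77/0.059369 = 114.03 rad/s.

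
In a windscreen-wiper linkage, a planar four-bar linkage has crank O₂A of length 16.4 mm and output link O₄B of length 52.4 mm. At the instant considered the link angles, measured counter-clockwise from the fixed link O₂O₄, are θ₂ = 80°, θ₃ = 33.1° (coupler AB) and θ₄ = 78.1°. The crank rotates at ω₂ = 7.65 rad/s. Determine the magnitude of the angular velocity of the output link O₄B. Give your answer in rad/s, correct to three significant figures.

ω₂ = 7.65 rad/s
Differentiating the loop-closure r₂e^{iθ₂}+r₃e^{iθ₃}=r₁+r₄e^{iθ₄} gives r₂ω₂e^{iθ₂}+r₃ω₃e^{iθ₃}=r₄ω₄e^{iθ₄}.
Eliminating the other unknown: ω₄ = r₂ω₂ sin(θ₂−θ₃) / [r₄ sin(θ₄−θ₃)].
Numerator sine = +0.73016; denominator sine = +0.70711.
Result = 0.0164·7.65·(+0.73016) / (0.0524·(+0.70711)) = +2.4723 rad/s; magnitude 2.4723 rad/s.

2.47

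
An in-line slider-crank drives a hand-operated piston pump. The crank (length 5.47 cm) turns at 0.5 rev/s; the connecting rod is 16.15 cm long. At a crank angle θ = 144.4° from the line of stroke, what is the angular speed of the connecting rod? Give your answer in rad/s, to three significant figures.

ω = 3.142 rad/s (converted from 0.5 rev/s).
The rod makes angle φ with the slider axis where L sinφ = r sinθ; differentiating, L cosφ·φ̇ = r ω cosθ.
L cosφ = √(L² − r² sin²θ) = 0.15833 m.
|ω_rod| = r ω |cosθ| / √(L² − r² sin²θ) = 0.0547·3.142·0.81310/0.15833 = 0.88251 rad/s.

0.883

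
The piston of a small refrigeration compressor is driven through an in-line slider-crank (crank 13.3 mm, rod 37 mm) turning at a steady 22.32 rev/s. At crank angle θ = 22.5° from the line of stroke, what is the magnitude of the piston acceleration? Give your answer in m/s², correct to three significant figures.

310

ω = 2π·22.3 = 140.2 rad/s
x(θ) = r cosθ + √(L² − r² sin²θ); with ω constant, a = ω²·d²x/dθ².
d²x/dθ² = −r cosθ − r²(cos2θ)/√u − r⁴ sin²2θ/(4u^{3/2}),  u = L² − r² sin²θ = 0.0013431 m².
Substituting r = 0.0133 m, L = 0.037 m, θ = 22.5°: d²x/dθ² = -0.01578 m.
a = ω²·d²x/dθ² = (140.2)²·(-0.01578) = -310.35 m/s²;  |a| = 310.35 m/s².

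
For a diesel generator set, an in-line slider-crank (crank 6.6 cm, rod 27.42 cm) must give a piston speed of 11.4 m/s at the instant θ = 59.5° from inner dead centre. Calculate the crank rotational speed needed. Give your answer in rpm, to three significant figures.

For an in-line slider-crank, |v_piston| = rω|sinθ|·[1 + r cosθ/√(L² − r² sin²θ)].
With r = 0.066 m, L = 0.2742 m, θ = 59.5°: the bracketed kinematic factor |dx/dθ| = 0.063969 m.
ω = v/|dx/dθ| = 11.4/0.063969 = 178.21 rad/s.
N = 60ω/(2π) = 1701.8 rpm.

1700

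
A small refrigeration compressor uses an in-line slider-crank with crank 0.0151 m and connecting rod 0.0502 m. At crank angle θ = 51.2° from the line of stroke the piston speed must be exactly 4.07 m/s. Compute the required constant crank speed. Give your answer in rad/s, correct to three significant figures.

290

For an in-line slider-crank, |v_piston| = rω|sinθ|·[1 + r cosθ/√(L² − r² sin²θ)].
With r = 0.0151 m, L = 0.0502 m, θ = 51.2°: the bracketed kinematic factor |dx/dθ| = 0.01405 m.
ω = v/|dx/dθ| = 4.07/0.01405 = 289.69 rad/s.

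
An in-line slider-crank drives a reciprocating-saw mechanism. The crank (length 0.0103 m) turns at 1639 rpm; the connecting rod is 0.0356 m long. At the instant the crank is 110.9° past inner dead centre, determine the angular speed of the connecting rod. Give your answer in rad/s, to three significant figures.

ω = 171.6 rad/s (converted from 1639 rpm).
The rod makes angle φ with the slider axis where L sinφ = r sinθ; differentiating, L cosφ·φ̇ = r ω cosθ.
L cosφ = √(L² − r² sin²θ) = 0.034275 m.
|ω_rod| = r ω |cosθ| / √(L² − r² sin²θ) = 0.0103·171.6·0.35674/0.034275 = 18.4 rad/s.

18.4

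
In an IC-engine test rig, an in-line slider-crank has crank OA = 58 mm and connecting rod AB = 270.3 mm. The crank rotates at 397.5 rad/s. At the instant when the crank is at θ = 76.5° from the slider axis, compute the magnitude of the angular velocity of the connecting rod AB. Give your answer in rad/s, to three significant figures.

20.4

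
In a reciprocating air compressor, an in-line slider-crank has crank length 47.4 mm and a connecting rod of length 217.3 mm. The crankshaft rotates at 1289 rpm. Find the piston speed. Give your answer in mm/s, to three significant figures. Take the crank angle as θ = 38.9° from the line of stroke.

ω = 2π·1289/60 = 135 rad/s
For an in-line slider-crank, x = r cosθ + √(L² − r² sin²θ), so v = −rω sinθ·[1 + r cosθ/√(L² − r² sin²θ)].
With r = 0.0474 m, L = 0.2173 m, θ = 38.9°: √(L² − r² sin²θ) = 0.21525 m.
v = −0.0474·135·0.62796·[1 + 0.0474·0.77824/0.21525] = -4.7064 m/s.
|v| = 4.7064 m/s = 4706.4 mm/s.

4710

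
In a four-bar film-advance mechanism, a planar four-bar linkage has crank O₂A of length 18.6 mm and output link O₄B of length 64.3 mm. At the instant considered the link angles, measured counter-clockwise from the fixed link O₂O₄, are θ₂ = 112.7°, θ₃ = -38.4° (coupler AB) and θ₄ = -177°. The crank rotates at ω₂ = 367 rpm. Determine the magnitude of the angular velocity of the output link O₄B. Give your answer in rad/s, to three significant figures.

ω₂ = 38.43 rad/s (from 367 rpm).
Differentiating the loop-closure r₂e^{iθ₂}+r₃e^{iθ₃}=r₁+r₄e^{iθ₄} gives r₂ω₂e^{iθ₂}+r₃ω₃e^{iθ₃}=r₄ω₄e^{iθ₄}.
Eliminating the other unknown: ω₄ = r₂ω₂ sin(θ₂−θ₃) / [r₄ sin(θ₄−θ₃)].
Numerator sine = +0.48328; denominator sine = -0.66131.
Result = 0.0186·38.43·(+0.48328) / (0.0643·(-0.66131)) = -8.1244 rad/s; magnitude 8.1244 rad/s.

8.12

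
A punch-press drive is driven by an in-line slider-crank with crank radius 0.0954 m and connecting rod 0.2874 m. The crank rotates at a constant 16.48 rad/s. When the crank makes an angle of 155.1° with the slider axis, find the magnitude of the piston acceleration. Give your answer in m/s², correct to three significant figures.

17.8

ω = 16.48 rad/s
x(θ) = r cosθ + √(L² − r² sin²θ); with ω constant, a = ω²·d²x/dθ².
d²x/dθ² = −r cosθ − r²(cos2θ)/√u − r⁴ sin²2θ/(4u^{3/2}),  u = L² − r² sin²θ = 0.0809854 m².
Substituting r = 0.0954 m, L = 0.2874 m, θ = 155.1°: d²x/dθ² = +0.065365 m.
a = ω²·d²x/dθ² = (16.48)²·(+0.065365) = +17.753 m/s²;  |a| = 17.753 m/s².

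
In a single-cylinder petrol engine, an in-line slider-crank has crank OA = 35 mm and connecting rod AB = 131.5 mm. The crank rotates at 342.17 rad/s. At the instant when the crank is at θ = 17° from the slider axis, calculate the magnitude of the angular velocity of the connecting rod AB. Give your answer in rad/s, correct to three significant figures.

ω = 342.2 rad/s
The rod makes angle φ with the slider axis where L sinφ = r sinθ; differentiating, L cosφ·φ̇ = r ω cosθ.
L cosφ = √(L² − r² sin²θ) = 0.1311 m.
|ω_rod| = r ω |cosθ| / √(L² − r² sin²θ) = 0.035·342.2·0.95630/0.1311 = 87.357 rad/s.

87.4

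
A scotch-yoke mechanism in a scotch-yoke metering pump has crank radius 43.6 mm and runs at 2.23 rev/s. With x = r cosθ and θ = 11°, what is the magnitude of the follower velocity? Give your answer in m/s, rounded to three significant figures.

0.117

ω = 14.01 rad/s (from 2.23 rev/s).
x = r cosθ ⇒ ẋ = −rω sinθ.
|v| = rω|sinθ| = 0.0436·14.01·|sin 11°| = 0.11657 m/s.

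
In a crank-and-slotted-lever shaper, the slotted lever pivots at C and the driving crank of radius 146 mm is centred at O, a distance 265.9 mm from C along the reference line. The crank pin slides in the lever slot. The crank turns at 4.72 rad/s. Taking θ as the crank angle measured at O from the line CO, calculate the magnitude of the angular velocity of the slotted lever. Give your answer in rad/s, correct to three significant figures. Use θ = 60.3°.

1.47

ω = 4.72 rad/s
Crank pin A relative to C: A = (d + r cosθ, r sinθ); lever angle φ = atan2(r sinθ, d + r cosθ).
Differentiating tanφ: φ̇ = rω(d cosθ + r)/(d² + r² + 2dr cosθ).
d² + r² + 2dr cosθ = |CA|² = 0.130488 m²;  d cosθ + r = +0.27774 m.
|ω_lever| = |0.146·4.72·+0.27774| / 0.130488 = 1.4668 rad/s.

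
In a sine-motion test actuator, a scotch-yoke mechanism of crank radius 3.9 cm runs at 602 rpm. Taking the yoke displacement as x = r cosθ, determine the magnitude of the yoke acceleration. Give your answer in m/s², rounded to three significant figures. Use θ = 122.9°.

ω = 63.04 rad/s (from 602 rpm).
x = r cosθ ⇒ ẍ = −rω² cosθ (ω constant).
|a| = rω²|cosθ| = 0.039·(63.04)²·|cos 122.9°| = 84.189 m/s².

84.2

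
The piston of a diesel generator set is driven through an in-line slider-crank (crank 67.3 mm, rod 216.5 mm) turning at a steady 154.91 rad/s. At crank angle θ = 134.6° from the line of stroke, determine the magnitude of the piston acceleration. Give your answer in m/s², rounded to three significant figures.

ω = 154.9 rad/s
x(θ) = r cosθ + √(L² − r² sin²θ); with ω constant, a = ω²·d²x/dθ².
d²x/dθ² = −r cosθ − r²(cos2θ)/√u − r⁴ sin²2θ/(4u^{3/2}),  u = L² − r² sin²θ = 0.044576 m².
Substituting r = 0.0673 m, L = 0.2165 m, θ = 134.6°: d²x/dθ² = +0.04701 m.
a = ω²·d²x/dθ² = (154.9)²·(+0.04701) = +1128.1 m/s²;  |a| = 1128.1 m/s².

1130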